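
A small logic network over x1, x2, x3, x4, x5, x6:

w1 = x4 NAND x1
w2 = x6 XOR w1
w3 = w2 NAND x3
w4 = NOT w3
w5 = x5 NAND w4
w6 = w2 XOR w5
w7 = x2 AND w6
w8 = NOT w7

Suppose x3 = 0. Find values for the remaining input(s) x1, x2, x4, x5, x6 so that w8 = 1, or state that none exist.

w8 = NOT w7 must be 1, so w7 = 0.
Check with x3 = 0 and x1=1, x2=1, x4=0, x5=0, x6=0:
w1 = x4 NAND x1 = 0 NAND 1 = 1
w2 = x6 XOR w1 = 0 XOR 1 = 1
w3 = w2 NAND x3 = 1 NAND 0 = 1
w4 = NOT w3 = NOT 1 = 0
w5 = x5 NAND w4 = 0 NAND 0 = 1
w6 = w2 XOR w5 = 1 XOR 1 = 0
w7 = x2 AND w6 = 1 AND 0 = 0
w8 = NOT w7 = NOT 0 = 1
So w8 = 1.

x1=1 x2=1 x4=0 x5=0 x6=0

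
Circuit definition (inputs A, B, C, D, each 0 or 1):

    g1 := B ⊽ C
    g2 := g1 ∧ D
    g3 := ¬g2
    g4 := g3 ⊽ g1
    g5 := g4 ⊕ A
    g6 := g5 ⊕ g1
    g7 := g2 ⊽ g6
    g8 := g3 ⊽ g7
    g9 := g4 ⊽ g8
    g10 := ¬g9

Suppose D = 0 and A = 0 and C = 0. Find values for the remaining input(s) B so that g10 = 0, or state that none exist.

B=1

Check with D = 0 and A = 0 and C = 0 and B=1:
g1 = B ⊽ C = 1 ⊽ 0 = 0
g2 = g1 ∧ D = 0 ∧ 0 = 0
g3 = ¬g2 = ¬0 = 1
g4 = g3 ⊽ g1 = 1 ⊽ 0 = 0
g5 = g4 ⊕ A = 0 ⊕ 0 = 0
g6 = g5 ⊕ g1 = 0 ⊕ 0 = 0
g7 = g2 ⊽ g6 = 0 ⊽ 0 = 1
g8 = g3 ⊽ g7 = 1 ⊽ 1 = 0
g9 = g4 ⊽ g8 = 0 ⊽ 0 = 1
g10 = ¬g9 = ¬1 = 0
So g10 = 0.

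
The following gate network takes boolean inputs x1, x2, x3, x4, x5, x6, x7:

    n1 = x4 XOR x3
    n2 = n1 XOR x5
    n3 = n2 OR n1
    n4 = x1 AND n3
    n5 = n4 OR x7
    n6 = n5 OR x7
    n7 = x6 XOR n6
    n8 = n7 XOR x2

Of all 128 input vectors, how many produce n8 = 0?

n8 = n7 XOR x2 must be 0, so n7 and x2 are equal.
Enumerating the 128 input combinations, 64 give n8 = 0 and 64 give n8 = 1.

64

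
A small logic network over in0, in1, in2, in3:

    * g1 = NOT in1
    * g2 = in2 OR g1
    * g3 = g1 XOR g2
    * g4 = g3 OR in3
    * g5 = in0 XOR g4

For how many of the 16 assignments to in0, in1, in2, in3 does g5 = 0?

8

g5 = in0 XOR g4 must be 0, so in0 and g4 are equal.
Enumerating the 16 input combinations, 8 give g5 = 0 and 8 give g5 = 1.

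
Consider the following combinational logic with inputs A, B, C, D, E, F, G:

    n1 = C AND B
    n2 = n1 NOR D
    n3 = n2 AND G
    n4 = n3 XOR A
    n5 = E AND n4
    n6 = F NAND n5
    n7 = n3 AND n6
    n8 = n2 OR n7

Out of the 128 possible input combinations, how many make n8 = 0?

n8 = n2 OR n7 must be 0, so both n2 = 0 and n7 = 0.
Enumerating the 128 input combinations, 80 give n8 = 0 and 48 give n8 = 1.

80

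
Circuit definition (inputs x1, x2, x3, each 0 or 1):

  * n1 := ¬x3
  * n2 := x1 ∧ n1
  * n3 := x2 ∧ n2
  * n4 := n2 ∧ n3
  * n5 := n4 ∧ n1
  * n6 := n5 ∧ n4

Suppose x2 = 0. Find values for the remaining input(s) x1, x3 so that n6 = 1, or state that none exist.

With x2 = 0 fixed, none of the 4 settings of x1, x3 give n6 = 1.
For example, with x1=0, x3=1:
n1 = ¬x3 = ¬1 = 0
n2 = x1 ∧ n1 = 0 ∧ 0 = 0
n3 = x2 ∧ n2 = 0 ∧ 0 = 0
n4 = n2 ∧ n3 = 0 ∧ 0 = 0
n5 = n4 ∧ n1 = 0 ∧ 0 = 0
n6 = n5 ∧ n4 = 0 ∧ 0 = 0
giving n6 = 0 ≠ 1.

no solution exists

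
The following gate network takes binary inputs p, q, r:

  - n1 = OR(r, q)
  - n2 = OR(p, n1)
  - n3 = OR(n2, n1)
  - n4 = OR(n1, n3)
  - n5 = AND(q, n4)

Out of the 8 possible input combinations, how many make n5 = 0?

4

n5 = AND(q, n4) must be 0, so at least one of q, n4 is 0.
Enumerating the 8 input combinations, 4 give n5 = 0 and 4 give n5 = 1.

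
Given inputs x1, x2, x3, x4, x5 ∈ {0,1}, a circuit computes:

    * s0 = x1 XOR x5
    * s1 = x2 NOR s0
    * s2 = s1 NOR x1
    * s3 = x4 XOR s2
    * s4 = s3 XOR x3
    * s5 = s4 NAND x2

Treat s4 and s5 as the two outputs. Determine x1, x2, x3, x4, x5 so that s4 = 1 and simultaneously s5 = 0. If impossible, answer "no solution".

Check with x1=1, x2=1, x3=0, x4=1, x5=1:
s0 = x1 XOR x5 = 1 XOR 1 = 0
s1 = x2 NOR s0 = 1 NOR 0 = 0
s2 = s1 NOR x1 = 0 NOR 1 = 0
s3 = x4 XOR s2 = 1 XOR 0 = 1
s4 = s3 XOR x3 = 1 XOR 0 = 1
s5 = s4 NAND x2 = 1 NAND 1 = 0
So s4 = 1 and s5 = 0.

x1=1, x2=1, x3=0, x4=1, x5=1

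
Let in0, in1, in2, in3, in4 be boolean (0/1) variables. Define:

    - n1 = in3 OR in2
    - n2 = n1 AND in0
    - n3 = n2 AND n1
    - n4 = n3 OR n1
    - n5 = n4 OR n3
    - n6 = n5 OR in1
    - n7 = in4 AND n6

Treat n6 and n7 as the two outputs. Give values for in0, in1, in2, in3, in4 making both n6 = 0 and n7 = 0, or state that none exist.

in0=1 in1=0 in2=0 in3=0 in4=1

Check with in0=1 in1=0 in2=0 in3=0 in4=1:
n1 = in3 OR in2 = 0 OR 0 = 0
n2 = n1 AND in0 = 0 AND 1 = 0
n3 = n2 AND n1 = 0 AND 0 = 0
n4 = n3 OR n1 = 0 OR 0 = 0
n5 = n4 OR n3 = 0 OR 0 = 0
n6 = n5 OR in1 = 0 OR 0 = 0
n7 = in4 AND n6 = 1 AND 0 = 0
So n6 = 0 and n7 = 0.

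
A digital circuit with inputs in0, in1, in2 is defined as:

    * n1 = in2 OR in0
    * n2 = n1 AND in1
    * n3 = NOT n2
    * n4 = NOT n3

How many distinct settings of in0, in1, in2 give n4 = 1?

3

n4 = NOT n3 must be 1, so n3 = 0.
n3 = NOT n2 must be 0, so n2 = 1.
n2 = n1 AND in1 must be 1, so both n1 = 1 and in1 = 1.
Satisfying assignments:
  in0=0, in1=1, in2=1
  in0=1, in1=1, in2=0
  in0=1, in1=1, in2=1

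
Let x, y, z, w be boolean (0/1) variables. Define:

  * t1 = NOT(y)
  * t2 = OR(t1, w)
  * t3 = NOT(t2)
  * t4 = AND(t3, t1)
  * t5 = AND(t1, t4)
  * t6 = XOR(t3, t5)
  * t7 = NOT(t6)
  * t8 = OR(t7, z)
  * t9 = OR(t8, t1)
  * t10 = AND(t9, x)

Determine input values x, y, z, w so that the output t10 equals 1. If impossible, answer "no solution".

Check with x=1, y=0, z=1, w=0:
t1 = NOT(y) = NOT 0 = 1
t2 = OR(t1, w) = OR(1, 0) = 1
t3 = NOT(t2) = NOT 1 = 0
t4 = AND(t3, t1) = AND(0, 1) = 0
t5 = AND(t1, t4) = AND(1, 0) = 0
t6 = XOR(t3, t5) = XOR(0, 0) = 0
t7 = NOT(t6) = NOT 0 = 1
t8 = OR(t7, z) = OR(1, 1) = 1
t9 = OR(t8, t1) = OR(1, 1) = 1
t10 = AND(t9, x) = AND(1, 1) = 1
So t10 = 1 as required.

x=1, y=0, z=1, w=0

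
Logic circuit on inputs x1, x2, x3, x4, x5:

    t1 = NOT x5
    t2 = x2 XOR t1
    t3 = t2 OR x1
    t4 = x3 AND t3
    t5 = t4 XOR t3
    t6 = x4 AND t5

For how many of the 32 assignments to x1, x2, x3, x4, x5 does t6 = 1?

t6 = x4 AND t5 must be 1, so both x4 = 1 and t5 = 1.
Enumerating the 32 input combinations, 6 give t6 = 1 and 26 give t6 = 0.

6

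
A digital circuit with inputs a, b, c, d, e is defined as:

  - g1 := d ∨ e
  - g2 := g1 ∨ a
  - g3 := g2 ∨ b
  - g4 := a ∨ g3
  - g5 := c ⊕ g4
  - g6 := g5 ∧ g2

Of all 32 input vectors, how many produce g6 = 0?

18

g6 = g5 ∧ g2 must be 0, so at least one of g5, g2 is 0.
Enumerating the 32 input combinations, 18 give g6 = 0 and 14 give g6 = 1.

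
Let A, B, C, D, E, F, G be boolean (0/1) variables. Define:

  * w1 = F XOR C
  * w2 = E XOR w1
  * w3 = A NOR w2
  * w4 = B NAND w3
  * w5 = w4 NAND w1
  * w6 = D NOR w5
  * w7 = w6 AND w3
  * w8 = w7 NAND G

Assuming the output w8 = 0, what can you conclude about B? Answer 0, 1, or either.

w8 = w7 NAND G must be 0, so both w7 = 1 and G = 1.
Every assignment with w8 = 0 has B = 0; there are 2 such assignment(s).
  A=0, B=0, C=0, D=0, E=1, F=1, G=1
  A=0, B=0, C=1, D=0, E=1, F=0, G=1

0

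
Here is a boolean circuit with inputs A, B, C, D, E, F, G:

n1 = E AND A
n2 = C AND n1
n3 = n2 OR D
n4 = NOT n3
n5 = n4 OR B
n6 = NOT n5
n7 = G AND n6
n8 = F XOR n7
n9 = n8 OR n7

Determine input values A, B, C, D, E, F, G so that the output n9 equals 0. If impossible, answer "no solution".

A=1 B=1 C=0 D=1 E=1 F=0 G=1

Check with A=1 B=1 C=0 D=1 E=1 F=0 G=1:
n1 = E AND A = 1 AND 1 = 1
n2 = C AND n1 = 0 AND 1 = 0
n3 = n2 OR D = 0 OR 1 = 1
n4 = NOT n3 = NOT 1 = 0
n5 = n4 OR B = 0 OR 1 = 1
n6 = NOT n5 = NOT 1 = 0
n7 = G AND n6 = 1 AND 0 = 0
n8 = F XOR n7 = 0 XOR 0 = 0
n9 = n8 OR n7 = 0 OR 0 = 0
So n9 = 0 as required.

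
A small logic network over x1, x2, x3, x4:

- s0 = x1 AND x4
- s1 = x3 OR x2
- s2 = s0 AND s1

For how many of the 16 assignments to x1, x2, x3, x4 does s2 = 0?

13

s2 = s0 AND s1 must be 0, so at least one of s0, s1 is 0.
Enumerating the 16 input combinations, 13 give s2 = 0 and 3 give s2 = 1.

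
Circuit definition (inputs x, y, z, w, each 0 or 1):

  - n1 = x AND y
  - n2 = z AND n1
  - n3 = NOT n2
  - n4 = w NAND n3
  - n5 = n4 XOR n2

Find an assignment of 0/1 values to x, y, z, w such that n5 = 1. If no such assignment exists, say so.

Check with x=1, y=1, z=0, w=0:
n1 = x AND y = 1 AND 1 = 1
n2 = z AND n1 = 0 AND 1 = 0
n3 = NOT n2 = NOT 0 = 1
n4 = w NAND n3 = 0 NAND 1 = 1
n5 = n4 XOR n2 = 1 XOR 0 = 1
So n5 = 1 as required.

x=1, y=1, z=0, w=0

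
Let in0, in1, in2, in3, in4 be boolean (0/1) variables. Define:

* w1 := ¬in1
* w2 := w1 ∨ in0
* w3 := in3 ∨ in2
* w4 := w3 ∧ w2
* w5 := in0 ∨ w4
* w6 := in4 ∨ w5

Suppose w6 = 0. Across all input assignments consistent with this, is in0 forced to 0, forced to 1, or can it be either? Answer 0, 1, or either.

w6 = in4 ∨ w5 must be 0, so both in4 = 0 and w5 = 0.
w5 = in0 ∨ w4 must be 0, so both in0 = 0 and w4 = 0.
Every assignment with w6 = 0 has in0 = 0; there are 5 such assignment(s).

0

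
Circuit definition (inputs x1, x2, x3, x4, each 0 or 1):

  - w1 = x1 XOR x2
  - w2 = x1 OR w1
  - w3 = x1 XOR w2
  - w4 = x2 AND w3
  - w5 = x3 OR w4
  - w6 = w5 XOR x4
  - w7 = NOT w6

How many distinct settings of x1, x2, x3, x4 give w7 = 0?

8

w7 = NOT w6 must be 0, so w6 = 1.
w6 = w5 XOR x4 must be 1, so w5 and x4 differ.
Enumerating the 16 input combinations, 8 give w7 = 0 and 8 give w7 = 1.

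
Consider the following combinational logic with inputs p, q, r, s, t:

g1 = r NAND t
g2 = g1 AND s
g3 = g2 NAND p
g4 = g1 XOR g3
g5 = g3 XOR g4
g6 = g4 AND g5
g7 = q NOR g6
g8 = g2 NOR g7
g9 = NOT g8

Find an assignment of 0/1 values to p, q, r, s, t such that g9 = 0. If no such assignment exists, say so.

g9 = NOT g8 must be 0, so g8 = 1.
Check with p=0, q=1, r=1, s=0, t=1:
g1 = r NAND t = 1 NAND 1 = 0
g2 = g1 AND s = 0 AND 0 = 0
g3 = g2 NAND p = 0 NAND 0 = 1
g4 = g1 XOR g3 = 0 XOR 1 = 1
g5 = g3 XOR g4 = 1 XOR 1 = 0
g6 = g4 AND g5 = 1 AND 0 = 0
g7 = q NOR g6 = 1 NOR 0 = 0
g8 = g2 NOR g7 = 0 NOR 0 = 1
g9 = NOT g8 = NOT 1 = 0
So g9 = 0 as required.

p=0, q=1, r=1, s=0, t=1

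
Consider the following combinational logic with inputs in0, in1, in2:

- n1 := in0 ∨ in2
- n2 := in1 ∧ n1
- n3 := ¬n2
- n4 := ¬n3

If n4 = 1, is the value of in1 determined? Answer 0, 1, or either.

n4 = ¬n3 must be 1, so n3 = 0.
Every assignment with n4 = 1 has in1 = 1; there are 3 such assignment(s).
  in0=0, in1=1, in2=1
  in0=1, in1=1, in2=0
  in0=1, in1=1, in2=1

1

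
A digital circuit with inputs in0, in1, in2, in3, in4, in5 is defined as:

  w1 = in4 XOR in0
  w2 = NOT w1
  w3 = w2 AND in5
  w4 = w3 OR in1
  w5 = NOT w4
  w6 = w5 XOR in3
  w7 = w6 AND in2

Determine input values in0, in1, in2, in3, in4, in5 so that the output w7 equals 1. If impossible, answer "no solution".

in0=0, in1=0, in2=1, in3=0, in4=0, in5=0

w7 = w6 AND in2 must be 1, so both w6 = 1 and in2 = 1.
Check with in0=0, in1=0, in2=1, in3=0, in4=0, in5=0:
w1 = in4 XOR in0 = 0 XOR 0 = 0
w2 = NOT w1 = NOT 0 = 1
w3 = w2 AND in5 = 1 AND 0 = 0
w4 = w3 OR in1 = 0 OR 0 = 0
w5 = NOT w4 = NOT 0 = 1
w6 = w5 XOR in3 = 1 XOR 0 = 1
w7 = w6 AND in2 = 1 AND 1 = 1
So w7 = 1 as required.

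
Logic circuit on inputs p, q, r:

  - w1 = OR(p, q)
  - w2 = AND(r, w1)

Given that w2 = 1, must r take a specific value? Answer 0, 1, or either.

1

w2 = AND(r, w1) must be 1, so both r = 1 and w1 = 1.
w1 = OR(p, q) must be 1, so at least one of p, q is 1.
Every assignment with w2 = 1 has r = 1; there are 3 such assignment(s).
  p=0, q=1, r=1
  p=1, q=0, r=1
  p=1, q=1, r=1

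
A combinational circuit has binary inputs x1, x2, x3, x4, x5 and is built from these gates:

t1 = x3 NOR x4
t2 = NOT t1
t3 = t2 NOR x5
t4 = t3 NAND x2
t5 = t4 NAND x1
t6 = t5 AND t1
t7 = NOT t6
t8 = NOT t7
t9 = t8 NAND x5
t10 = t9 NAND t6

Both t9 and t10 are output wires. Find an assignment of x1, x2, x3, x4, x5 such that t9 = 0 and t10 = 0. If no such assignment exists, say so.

Across all 32 input combinations, none give both t9 = 0 and t10 = 0.

no solution exists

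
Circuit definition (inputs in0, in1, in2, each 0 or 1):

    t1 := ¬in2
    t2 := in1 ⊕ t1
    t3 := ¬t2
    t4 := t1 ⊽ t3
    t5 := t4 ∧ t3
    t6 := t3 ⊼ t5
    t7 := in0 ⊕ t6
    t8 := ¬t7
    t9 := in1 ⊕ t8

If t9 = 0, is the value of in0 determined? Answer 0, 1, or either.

either

Both values of in0 occur among assignments with t9 = 0:
  in0=0: in0=0, in1=0, in2=0
  in0=1: in0=1, in1=1, in2=0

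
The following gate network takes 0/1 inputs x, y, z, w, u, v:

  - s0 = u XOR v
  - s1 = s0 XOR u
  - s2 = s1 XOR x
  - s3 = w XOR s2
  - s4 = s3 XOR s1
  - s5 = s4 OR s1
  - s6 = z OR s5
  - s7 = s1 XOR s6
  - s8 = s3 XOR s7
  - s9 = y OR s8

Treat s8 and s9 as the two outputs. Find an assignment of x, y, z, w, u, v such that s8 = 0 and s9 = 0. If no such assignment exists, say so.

Check with x=1, y=0, z=0, w=0, u=0, v=1:
s0 = u XOR v = 0 XOR 1 = 1
s1 = s0 XOR u = 1 XOR 0 = 1
s2 = s1 XOR x = 1 XOR 1 = 0
s3 = w XOR s2 = 0 XOR 0 = 0
s4 = s3 XOR s1 = 0 XOR 1 = 1
s5 = s4 OR s1 = 1 OR 1 = 1
s6 = z OR s5 = 0 OR 1 = 1
s7 = s1 XOR s6 = 1 XOR 1 = 0
s8 = s3 XOR s7 = 0 XOR 0 = 0
s9 = y OR s8 = 0 OR 0 = 0
So s8 = 0 and s9 = 0.

x=1, y=0, z=0, w=0, u=0, v=1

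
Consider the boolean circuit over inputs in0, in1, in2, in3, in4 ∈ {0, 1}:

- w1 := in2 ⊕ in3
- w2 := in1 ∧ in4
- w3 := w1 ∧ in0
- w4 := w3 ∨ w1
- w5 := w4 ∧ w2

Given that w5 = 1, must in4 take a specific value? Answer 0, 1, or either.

w5 = w4 ∧ w2 must be 1, so both w4 = 1 and w2 = 1.
w4 = w3 ∨ w1 must be 1, so at least one of w3, w1 is 1.
w2 = in1 ∧ in4 must be 1, so both in1 = 1 and in4 = 1.
Every assignment with w5 = 1 has in4 = 1; there are 4 such assignment(s).
  in0=0, in1=1, in2=0, in3=1, in4=1
  in0=0, in1=1, in2=1, in3=0, in4=1
  in0=1, in1=1, in2=0, in3=1, in4=1
  in0=1, in1=1, in2=1, in3=0, in4=1

1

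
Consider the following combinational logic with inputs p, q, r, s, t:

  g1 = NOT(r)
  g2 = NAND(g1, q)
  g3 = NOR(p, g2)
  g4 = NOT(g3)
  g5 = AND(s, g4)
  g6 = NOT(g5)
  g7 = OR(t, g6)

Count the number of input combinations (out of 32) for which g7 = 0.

7

g7 = OR(t, g6) must be 0, so both t = 0 and g6 = 0.
Enumerating the 32 input combinations, 7 give g7 = 0 and 25 give g7 = 1.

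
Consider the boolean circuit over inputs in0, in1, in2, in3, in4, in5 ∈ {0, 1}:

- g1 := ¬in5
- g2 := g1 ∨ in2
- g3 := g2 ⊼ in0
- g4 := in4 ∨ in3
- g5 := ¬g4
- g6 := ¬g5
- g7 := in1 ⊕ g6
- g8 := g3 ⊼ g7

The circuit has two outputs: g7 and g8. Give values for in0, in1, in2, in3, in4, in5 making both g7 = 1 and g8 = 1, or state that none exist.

in0=1 in1=0 in2=1 in3=0 in4=1 in5=1

Check with in0=1 in1=0 in2=1 in3=0 in4=1 in5=1:
g1 = ¬in5 = ¬1 = 0
g2 = g1 ∨ in2 = 0 ∨ 1 = 1
g3 = g2 ⊼ in0 = 1 ⊼ 1 = 0
g4 = in4 ∨ in3 = 1 ∨ 0 = 1
g5 = ¬g4 = ¬1 = 0
g6 = ¬g5 = ¬0 = 1
g7 = in1 ⊕ g6 = 0 ⊕ 1 = 1
g8 = g3 ⊼ g7 = 0 ⊼ 1 = 1
So g7 = 1 and g8 = 1.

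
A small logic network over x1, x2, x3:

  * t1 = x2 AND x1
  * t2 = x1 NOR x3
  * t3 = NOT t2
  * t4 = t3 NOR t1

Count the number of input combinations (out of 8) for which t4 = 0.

t4 = t3 NOR t1 must be 0, so at least one of t3, t1 is 1.
Satisfying assignments:
  x1=0, x2=0, x3=1
  x1=0, x2=1, x3=1
  x1=1, x2=0, x3=0
  x1=1, x2=0, x3=1
  x1=1, x2=1, x3=0
  x1=1, x2=1, x3=1

6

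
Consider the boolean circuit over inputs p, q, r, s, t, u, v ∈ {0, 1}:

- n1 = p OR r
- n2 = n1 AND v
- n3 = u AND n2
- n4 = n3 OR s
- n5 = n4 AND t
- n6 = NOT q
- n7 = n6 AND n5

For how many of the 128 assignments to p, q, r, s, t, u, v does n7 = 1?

19

n7 = n6 AND n5 must be 1, so both n6 = 1 and n5 = 1.
n6 = NOT q must be 1, so q = 0.
n5 = n4 AND t must be 1, so both n4 = 1 and t = 1.
Enumerating the 128 input combinations, 19 give n7 = 1 and 109 give n7 = 0.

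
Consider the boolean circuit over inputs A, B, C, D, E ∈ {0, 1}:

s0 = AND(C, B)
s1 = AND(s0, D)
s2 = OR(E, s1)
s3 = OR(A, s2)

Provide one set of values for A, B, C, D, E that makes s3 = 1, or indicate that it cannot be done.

A=0, B=0, C=1, D=1, E=1

s3 = OR(A, s2) must be 1, so at least one of A, s2 is 1.
Check with A=0, B=0, C=1, D=1, E=1:
s0 = AND(C, B) = AND(1, 0) = 0
s1 = AND(s0, D) = AND(0, 1) = 0
s2 = OR(E, s1) = OR(1, 0) = 1
s3 = OR(A, s2) = OR(0, 1) = 1
So s3 = 1 as required.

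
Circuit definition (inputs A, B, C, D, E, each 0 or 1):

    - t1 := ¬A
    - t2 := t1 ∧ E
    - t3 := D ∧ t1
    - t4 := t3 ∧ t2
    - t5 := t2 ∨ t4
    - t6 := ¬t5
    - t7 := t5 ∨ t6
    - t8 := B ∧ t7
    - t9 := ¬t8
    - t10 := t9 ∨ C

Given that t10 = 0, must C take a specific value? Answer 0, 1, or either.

0

t10 = t9 ∨ C must be 0, so both t9 = 0 and C = 0.
t9 = ¬t8 must be 0, so t8 = 1.
Every assignment with t10 = 0 has C = 0; there are 8 such assignment(s).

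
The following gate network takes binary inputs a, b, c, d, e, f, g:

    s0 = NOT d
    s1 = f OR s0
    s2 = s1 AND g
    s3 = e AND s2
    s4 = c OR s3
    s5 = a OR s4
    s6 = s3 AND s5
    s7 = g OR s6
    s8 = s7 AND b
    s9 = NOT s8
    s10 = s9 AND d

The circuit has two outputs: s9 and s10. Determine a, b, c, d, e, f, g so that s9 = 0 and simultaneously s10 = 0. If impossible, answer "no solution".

a=0, b=1, c=1, d=0, e=1, f=0, g=1

Check with a=0, b=1, c=1, d=0, e=1, f=0, g=1:
s0 = NOT d = NOT 0 = 1
s1 = f OR s0 = 0 OR 1 = 1
s2 = s1 AND g = 1 AND 1 = 1
s3 = e AND s2 = 1 AND 1 = 1
s4 = c OR s3 = 1 OR 1 = 1
s5 = a OR s4 = 0 OR 1 = 1
s6 = s3 AND s5 = 1 AND 1 = 1
s7 = g OR s6 = 1 OR 1 = 1
s8 = s7 AND b = 1 AND 1 = 1
s9 = NOT s8 = NOT 1 = 0
s10 = s9 AND d = 0 AND 0 = 0
So s9 = 0 and s10 = 0.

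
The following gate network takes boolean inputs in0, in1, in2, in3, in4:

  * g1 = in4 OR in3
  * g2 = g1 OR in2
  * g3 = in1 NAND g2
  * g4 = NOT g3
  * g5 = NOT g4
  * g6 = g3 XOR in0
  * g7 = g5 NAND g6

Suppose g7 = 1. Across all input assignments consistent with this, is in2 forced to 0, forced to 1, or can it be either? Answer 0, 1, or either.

either

Both values of in2 occur among assignments with g7 = 1:
  in2=0: in0=0, in1=1, in2=0, in3=0, in4=1
  in2=1: in0=0, in1=1, in2=1, in3=0, in4=0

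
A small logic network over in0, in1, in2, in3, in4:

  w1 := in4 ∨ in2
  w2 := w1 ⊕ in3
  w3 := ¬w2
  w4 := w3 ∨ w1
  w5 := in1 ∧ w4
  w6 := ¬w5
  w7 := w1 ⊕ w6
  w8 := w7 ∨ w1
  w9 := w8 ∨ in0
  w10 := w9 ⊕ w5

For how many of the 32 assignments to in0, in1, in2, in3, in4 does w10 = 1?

19

w10 = w9 ⊕ w5 must be 1, so w9 and w5 differ.
Enumerating the 32 input combinations, 19 give w10 = 1 and 13 give w10 = 0.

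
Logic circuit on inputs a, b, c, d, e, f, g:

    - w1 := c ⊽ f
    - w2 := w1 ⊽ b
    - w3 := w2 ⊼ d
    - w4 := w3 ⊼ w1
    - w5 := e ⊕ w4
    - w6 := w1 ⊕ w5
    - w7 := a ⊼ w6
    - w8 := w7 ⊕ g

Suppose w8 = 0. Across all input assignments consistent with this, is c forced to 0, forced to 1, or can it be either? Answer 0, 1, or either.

Both values of c occur among assignments with w8 = 0:
  c=0: a=0, b=0, c=0, d=0, e=0, f=0, g=1
  c=1: a=0, b=0, c=1, d=0, e=0, f=0, g=1

either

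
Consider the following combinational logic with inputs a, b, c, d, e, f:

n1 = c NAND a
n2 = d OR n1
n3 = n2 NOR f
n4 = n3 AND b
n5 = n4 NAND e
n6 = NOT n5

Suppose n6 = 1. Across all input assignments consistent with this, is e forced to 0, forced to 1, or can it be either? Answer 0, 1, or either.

1

n6 = NOT n5 must be 1, so n5 = 0.
Every assignment with n6 = 1 has e = 1; there are 1 such assignment(s).
  a=1, b=1, c=1, d=0, e=1, f=0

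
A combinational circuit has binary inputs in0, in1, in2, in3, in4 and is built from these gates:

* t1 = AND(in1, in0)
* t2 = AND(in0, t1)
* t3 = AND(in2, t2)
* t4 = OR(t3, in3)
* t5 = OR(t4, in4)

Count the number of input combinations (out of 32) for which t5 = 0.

t5 = OR(t4, in4) must be 0, so both t4 = 0 and in4 = 0.
Enumerating the 32 input combinations, 7 give t5 = 0 and 25 give t5 = 1.

7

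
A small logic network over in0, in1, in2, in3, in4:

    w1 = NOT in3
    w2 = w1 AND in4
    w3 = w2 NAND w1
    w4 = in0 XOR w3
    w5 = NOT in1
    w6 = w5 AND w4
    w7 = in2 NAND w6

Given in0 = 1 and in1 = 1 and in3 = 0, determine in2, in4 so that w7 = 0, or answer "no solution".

With in0 = 1 and in1 = 1 and in3 = 0 fixed, none of the 4 settings of in2, in4 give w7 = 0.
For example, with in2=0, in4=0:
w1 = NOT in3 = NOT 0 = 1
w2 = w1 AND in4 = 1 AND 0 = 0
w3 = w2 NAND w1 = 0 NAND 1 = 1
w4 = in0 XOR w3 = 1 XOR 1 = 0
w5 = NOT in1 = NOT 1 = 0
w6 = w5 AND w4 = 0 AND 0 = 0
w7 = in2 NAND w6 = 0 NAND 0 = 1
giving w7 = 1 ≠ 0.

no solution exists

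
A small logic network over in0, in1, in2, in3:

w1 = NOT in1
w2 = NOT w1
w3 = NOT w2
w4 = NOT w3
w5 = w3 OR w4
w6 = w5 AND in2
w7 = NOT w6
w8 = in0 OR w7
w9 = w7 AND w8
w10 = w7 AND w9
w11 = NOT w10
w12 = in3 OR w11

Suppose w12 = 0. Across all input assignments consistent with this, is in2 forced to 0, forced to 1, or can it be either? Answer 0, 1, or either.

0

w12 = in3 OR w11 must be 0, so both in3 = 0 and w11 = 0.
w11 = NOT w10 must be 0, so w10 = 1.
Every assignment with w12 = 0 has in2 = 0; there are 4 such assignment(s).
  in0=0, in1=0, in2=0, in3=0
  in0=0, in1=1, in2=0, in3=0
  in0=1, in1=0, in2=0, in3=0
  in0=1, in1=1, in2=0, in3=0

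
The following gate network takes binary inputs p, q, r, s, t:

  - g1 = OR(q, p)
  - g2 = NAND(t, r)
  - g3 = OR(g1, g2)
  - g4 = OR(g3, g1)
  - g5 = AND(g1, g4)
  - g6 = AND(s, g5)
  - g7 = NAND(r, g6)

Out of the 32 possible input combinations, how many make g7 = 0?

6

g7 = NAND(r, g6) must be 0, so both r = 1 and g6 = 1.
Enumerating the 32 input combinations, 6 give g7 = 0 and 26 give g7 = 1.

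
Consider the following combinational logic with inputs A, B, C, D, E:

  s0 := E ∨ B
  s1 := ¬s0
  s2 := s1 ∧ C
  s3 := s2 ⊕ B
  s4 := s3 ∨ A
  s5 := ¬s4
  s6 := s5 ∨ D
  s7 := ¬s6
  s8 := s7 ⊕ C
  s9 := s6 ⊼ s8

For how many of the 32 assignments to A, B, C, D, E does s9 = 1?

s9 = s6 ⊼ s8 must be 1, so at least one of s6, s8 is 0.
Enumerating the 32 input combinations, 23 give s9 = 1 and 9 give s9 = 0.

23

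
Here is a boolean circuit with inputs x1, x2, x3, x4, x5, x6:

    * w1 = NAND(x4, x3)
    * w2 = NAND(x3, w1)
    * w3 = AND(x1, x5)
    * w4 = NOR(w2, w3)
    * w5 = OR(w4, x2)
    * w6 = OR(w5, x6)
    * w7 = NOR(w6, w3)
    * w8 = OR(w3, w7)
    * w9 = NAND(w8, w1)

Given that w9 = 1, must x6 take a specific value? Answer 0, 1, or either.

Both values of x6 occur among assignments with w9 = 1:
  x6=0: x1=0, x2=0, x3=1, x4=0, x5=0, x6=0
  x6=1: x1=0, x2=0, x3=0, x4=0, x5=0, x6=1

either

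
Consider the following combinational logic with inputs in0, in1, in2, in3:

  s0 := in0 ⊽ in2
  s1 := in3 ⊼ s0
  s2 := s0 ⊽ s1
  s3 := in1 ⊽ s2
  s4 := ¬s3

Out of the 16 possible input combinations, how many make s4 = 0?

8

s4 = ¬s3 must be 0, so s3 = 1.
s3 = in1 ⊽ s2 must be 1, so both in1 = 0 and s2 = 0.
s2 = s0 ⊽ s1 must be 0, so at least one of s0, s1 is 1.
Enumerating the 16 input combinations, 8 give s4 = 0 and 8 give s4 = 1.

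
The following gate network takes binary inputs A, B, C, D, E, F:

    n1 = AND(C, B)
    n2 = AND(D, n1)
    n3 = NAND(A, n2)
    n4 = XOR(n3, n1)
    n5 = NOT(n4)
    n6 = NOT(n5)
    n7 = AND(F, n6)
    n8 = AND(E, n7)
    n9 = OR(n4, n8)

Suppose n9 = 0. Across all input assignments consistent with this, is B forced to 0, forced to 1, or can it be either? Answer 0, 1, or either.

n9 = OR(n4, n8) must be 0, so both n4 = 0 and n8 = 0.
n4 = XOR(n3, n1) must be 0, so n3 and n1 are equal.
Every assignment with n9 = 0 has B = 1; there are 12 such assignment(s).

1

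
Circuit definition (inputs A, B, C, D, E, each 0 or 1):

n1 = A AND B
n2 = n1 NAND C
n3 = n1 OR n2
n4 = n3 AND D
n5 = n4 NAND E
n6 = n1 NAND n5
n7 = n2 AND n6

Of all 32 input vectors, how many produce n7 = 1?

n7 = n2 AND n6 must be 1, so both n2 = 1 and n6 = 1.
Enumerating the 32 input combinations, 25 give n7 = 1 and 7 give n7 = 0.

25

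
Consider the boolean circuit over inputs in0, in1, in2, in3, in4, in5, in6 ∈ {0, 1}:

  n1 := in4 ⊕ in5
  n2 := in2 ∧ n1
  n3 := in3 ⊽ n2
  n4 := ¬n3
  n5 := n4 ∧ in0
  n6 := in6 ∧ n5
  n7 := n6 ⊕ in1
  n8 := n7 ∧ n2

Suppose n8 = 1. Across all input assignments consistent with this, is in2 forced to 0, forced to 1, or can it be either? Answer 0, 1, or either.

n8 = n7 ∧ n2 must be 1, so both n7 = 1 and n2 = 1.
n7 = n6 ⊕ in1 must be 1, so n6 and in1 differ.
n2 = in2 ∧ n1 must be 1, so both in2 = 1 and n1 = 1.
Every assignment with n8 = 1 has in2 = 1; there are 16 such assignment(s).

1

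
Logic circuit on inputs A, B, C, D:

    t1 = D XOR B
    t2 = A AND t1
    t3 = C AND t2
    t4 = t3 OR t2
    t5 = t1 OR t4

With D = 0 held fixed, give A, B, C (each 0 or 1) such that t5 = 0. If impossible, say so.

A=0, B=0, C=1

Check with D = 0 and A=0, B=0, C=1:
t1 = D XOR B = 0 XOR 0 = 0
t2 = A AND t1 = 0 AND 0 = 0
t3 = C AND t2 = 1 AND 0 = 0
t4 = t3 OR t2 = 0 OR 0 = 0
t5 = t1 OR t4 = 0 OR 0 = 0
So t5 = 0.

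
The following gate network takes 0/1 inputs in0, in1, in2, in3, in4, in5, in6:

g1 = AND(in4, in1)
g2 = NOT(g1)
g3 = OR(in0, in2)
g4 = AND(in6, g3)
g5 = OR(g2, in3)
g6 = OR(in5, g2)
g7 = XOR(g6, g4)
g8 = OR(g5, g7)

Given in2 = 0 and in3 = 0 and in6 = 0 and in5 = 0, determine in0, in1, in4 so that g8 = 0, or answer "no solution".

in0=0, in1=1, in4=1

g8 = OR(g5, g7) must be 0, so both g5 = 0 and g7 = 0.
Check with in2 = 0 and in3 = 0 and in6 = 0 and in5 = 0 and in0=0, in1=1, in4=1:
g1 = AND(in4, in1) = AND(1, 1) = 1
g2 = NOT(g1) = NOT 1 = 0
g3 = OR(in0, in2) = OR(0, 0) = 0
g4 = AND(in6, g3) = AND(0, 0) = 0
g5 = OR(g2, in3) = OR(0, 0) = 0
g6 = OR(in5, g2) = OR(0, 0) = 0
g7 = XOR(g6, g4) = XOR(0, 0) = 0
g8 = OR(g5, g7) = OR(0, 0) = 0
So g8 = 0.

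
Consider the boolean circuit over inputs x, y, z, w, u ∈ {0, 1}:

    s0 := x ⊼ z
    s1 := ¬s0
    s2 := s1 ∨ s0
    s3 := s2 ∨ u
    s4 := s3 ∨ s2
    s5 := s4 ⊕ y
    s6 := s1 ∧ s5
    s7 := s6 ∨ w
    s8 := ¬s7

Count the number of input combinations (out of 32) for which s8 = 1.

s8 = ¬s7 must be 1, so s7 = 0.
s7 = s6 ∨ w must be 0, so both s6 = 0 and w = 0.
s6 = s1 ∧ s5 must be 0, so at least one of s1, s5 is 0.
Enumerating the 32 input combinations, 14 give s8 = 1 and 18 give s8 = 0.

14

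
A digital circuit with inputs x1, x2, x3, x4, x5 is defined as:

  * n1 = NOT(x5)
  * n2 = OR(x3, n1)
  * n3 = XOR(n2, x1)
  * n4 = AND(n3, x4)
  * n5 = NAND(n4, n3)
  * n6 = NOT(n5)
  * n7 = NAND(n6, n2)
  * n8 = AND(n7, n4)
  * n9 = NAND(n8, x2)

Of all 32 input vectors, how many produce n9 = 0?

1

n9 = NAND(n8, x2) must be 0, so both n8 = 1 and x2 = 1.
n8 = AND(n7, n4) must be 1, so both n7 = 1 and n4 = 1.
Satisfying assignments:
  x1=1, x2=1, x3=0, x4=1, x5=1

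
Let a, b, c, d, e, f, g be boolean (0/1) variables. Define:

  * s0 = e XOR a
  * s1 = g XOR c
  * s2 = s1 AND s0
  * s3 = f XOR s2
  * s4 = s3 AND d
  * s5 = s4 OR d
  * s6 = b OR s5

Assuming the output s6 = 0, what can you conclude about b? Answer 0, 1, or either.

s6 = b OR s5 must be 0, so both b = 0 and s5 = 0.
s5 = s4 OR d must be 0, so both s4 = 0 and d = 0.
s4 = s3 AND d must be 0, so at least one of s3, d is 0.
Every assignment with s6 = 0 has b = 0; there are 32 such assignment(s).

0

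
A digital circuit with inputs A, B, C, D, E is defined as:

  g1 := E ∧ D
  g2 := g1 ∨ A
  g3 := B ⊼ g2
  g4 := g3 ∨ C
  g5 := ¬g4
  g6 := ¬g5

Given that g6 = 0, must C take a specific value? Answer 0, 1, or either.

g6 = ¬g5 must be 0, so g5 = 1.
Every assignment with g6 = 0 has C = 0; there are 5 such assignment(s).

0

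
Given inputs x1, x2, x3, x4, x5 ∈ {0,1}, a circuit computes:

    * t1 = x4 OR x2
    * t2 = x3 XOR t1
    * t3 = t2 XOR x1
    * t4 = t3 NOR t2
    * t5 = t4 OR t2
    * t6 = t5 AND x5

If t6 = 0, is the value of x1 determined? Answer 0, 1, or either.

either

Both values of x1 occur among assignments with t6 = 0:
  x1=0: x1=0, x2=0, x3=0, x4=0, x5=0
  x1=1: x1=1, x2=0, x3=0, x4=0, x5=0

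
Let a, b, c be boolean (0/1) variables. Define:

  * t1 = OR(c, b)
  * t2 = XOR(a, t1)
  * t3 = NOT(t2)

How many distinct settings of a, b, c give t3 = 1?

4

t3 = NOT(t2) must be 1, so t2 = 0.
Satisfying assignments:
  a=0, b=0, c=0
  a=1, b=0, c=1
  a=1, b=1, c=0
  a=1, b=1, c=1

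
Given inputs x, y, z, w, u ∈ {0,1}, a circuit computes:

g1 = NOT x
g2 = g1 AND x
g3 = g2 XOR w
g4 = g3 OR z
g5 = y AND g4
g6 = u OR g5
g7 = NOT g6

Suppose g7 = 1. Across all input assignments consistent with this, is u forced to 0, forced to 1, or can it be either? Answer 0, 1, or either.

g7 = NOT g6 must be 1, so g6 = 0.
Every assignment with g7 = 1 has u = 0; there are 10 such assignment(s).

0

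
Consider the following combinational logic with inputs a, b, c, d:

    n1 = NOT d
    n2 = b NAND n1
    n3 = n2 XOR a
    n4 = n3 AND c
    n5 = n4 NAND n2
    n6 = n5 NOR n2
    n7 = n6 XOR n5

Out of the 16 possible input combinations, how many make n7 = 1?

n7 = n6 XOR n5 must be 1, so n6 and n5 differ.
Enumerating the 16 input combinations, 13 give n7 = 1 and 3 give n7 = 0.

13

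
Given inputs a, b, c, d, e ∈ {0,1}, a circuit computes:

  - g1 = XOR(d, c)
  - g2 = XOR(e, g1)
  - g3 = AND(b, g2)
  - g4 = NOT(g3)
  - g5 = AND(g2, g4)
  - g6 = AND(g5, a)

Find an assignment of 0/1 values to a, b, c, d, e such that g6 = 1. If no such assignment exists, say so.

a=1, b=0, c=1, d=1, e=1

g6 = AND(g5, a) must be 1, so both g5 = 1 and a = 1.
g5 = AND(g2, g4) must be 1, so both g2 = 1 and g4 = 1.
Check with a=1, b=0, c=1, d=1, e=1:
g1 = XOR(d, c) = XOR(1, 1) = 0
g2 = XOR(e, g1) = XOR(1, 0) = 1
g3 = AND(b, g2) = AND(0, 1) = 0
g4 = NOT(g3) = NOT 0 = 1
g5 = AND(g2, g4) = AND(1, 1) = 1
g6 = AND(g5, a) = AND(1, 1) = 1
So g6 = 1 as required.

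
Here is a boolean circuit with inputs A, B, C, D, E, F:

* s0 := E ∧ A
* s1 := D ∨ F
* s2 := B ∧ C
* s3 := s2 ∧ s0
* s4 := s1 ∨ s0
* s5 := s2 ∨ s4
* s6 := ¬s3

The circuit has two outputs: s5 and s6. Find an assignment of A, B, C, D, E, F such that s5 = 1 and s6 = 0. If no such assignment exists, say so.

Check with A=1 B=1 C=1 D=0 E=1 F=0:
s0 = E ∧ A = 1 ∧ 1 = 1
s1 = D ∨ F = 0 ∨ 0 = 0
s2 = B ∧ C = 1 ∧ 1 = 1
s3 = s2 ∧ s0 = 1 ∧ 1 = 1
s4 = s1 ∨ s0 = 0 ∨ 1 = 1
s5 = s2 ∨ s4 = 1 ∨ 1 = 1
s6 = ¬s3 = ¬1 = 0
So s5 = 1 and s6 = 0.

A=1 B=1 C=1 D=0 E=1 F=0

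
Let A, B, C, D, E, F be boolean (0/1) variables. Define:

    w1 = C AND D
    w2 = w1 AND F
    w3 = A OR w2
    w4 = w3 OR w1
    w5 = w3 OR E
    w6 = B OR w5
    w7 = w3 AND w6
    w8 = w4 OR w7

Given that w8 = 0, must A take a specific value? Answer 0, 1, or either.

w8 = w4 OR w7 must be 0, so both w4 = 0 and w7 = 0.
w4 = w3 OR w1 must be 0, so both w3 = 0 and w1 = 0.
w7 = w3 AND w6 must be 0, so at least one of w3, w6 is 0.
Every assignment with w8 = 0 has A = 0; there are 24 such assignment(s).

0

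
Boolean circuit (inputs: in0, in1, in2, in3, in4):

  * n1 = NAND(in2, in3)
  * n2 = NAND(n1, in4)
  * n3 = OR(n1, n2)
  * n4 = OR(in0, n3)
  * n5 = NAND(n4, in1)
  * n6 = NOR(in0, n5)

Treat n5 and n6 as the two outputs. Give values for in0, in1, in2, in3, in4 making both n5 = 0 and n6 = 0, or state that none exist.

in0=1, in1=1, in2=0, in3=0, in4=1

Check with in0=1, in1=1, in2=0, in3=0, in4=1:
n1 = NAND(in2, in3) = NAND(0, 0) = 1
n2 = NAND(n1, in4) = NAND(1, 1) = 0
n3 = OR(n1, n2) = OR(1, 0) = 1
n4 = OR(in0, n3) = OR(1, 1) = 1
n5 = NAND(n4, in1) = NAND(1, 1) = 0
n6 = NOR(in0, n5) = NOR(1, 0) = 0
So n5 = 0 and n6 = 0.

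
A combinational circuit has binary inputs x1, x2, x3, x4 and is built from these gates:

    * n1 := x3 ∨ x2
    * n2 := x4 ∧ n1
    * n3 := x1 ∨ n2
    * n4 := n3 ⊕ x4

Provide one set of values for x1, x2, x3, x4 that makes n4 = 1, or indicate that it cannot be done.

n4 = n3 ⊕ x4 must be 1, so n3 and x4 differ.
Check with x1=1 x2=0 x3=1 x4=0:
n1 = x3 ∨ x2 = 1 ∨ 0 = 1
n2 = x4 ∧ n1 = 0 ∧ 1 = 0
n3 = x1 ∨ n2 = 1 ∨ 0 = 1
n4 = n3 ⊕ x4 = 1 ⊕ 0 = 1
So n4 = 1 as required.

x1=1 x2=0 x3=1 x4=0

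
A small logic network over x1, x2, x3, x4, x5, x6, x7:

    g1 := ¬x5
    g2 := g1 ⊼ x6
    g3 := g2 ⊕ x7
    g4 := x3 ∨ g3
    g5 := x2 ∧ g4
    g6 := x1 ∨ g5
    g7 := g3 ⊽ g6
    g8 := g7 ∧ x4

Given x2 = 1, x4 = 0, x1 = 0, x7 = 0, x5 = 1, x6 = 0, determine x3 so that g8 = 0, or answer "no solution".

x3=1

g8 = g7 ∧ x4 must be 0, so at least one of g7, x4 is 0.
Check with x2 = 1, x4 = 0, x1 = 0, x7 = 0, x5 = 1, x6 = 0 and x3=1:
g1 = ¬x5 = ¬1 = 0
g2 = g1 ⊼ x6 = 0 ⊼ 0 = 1
g3 = g2 ⊕ x7 = 1 ⊕ 0 = 1
g4 = x3 ∨ g3 = 1 ∨ 1 = 1
g5 = x2 ∧ g4 = 1 ∧ 1 = 1
g6 = x1 ∨ g5 = 0 ∨ 1 = 1
g7 = g3 ⊽ g6 = 1 ⊽ 1 = 0
g8 = g7 ∧ x4 = 0 ∧ 0 = 0
So g8 = 0.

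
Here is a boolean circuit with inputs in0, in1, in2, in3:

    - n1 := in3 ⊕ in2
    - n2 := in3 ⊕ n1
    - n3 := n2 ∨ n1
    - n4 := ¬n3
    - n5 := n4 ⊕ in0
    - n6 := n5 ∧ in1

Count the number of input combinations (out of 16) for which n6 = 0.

n6 = n5 ∧ in1 must be 0, so at least one of n5, in1 is 0.
Enumerating the 16 input combinations, 12 give n6 = 0 and 4 give n6 = 1.

12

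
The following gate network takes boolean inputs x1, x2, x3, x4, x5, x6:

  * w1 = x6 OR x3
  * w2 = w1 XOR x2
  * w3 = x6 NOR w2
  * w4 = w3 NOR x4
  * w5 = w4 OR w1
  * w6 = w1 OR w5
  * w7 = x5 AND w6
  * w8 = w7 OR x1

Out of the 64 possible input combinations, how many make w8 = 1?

45

w8 = w7 OR x1 must be 1, so at least one of w7, x1 is 1.
Enumerating the 64 input combinations, 45 give w8 = 1 and 19 give w8 = 0.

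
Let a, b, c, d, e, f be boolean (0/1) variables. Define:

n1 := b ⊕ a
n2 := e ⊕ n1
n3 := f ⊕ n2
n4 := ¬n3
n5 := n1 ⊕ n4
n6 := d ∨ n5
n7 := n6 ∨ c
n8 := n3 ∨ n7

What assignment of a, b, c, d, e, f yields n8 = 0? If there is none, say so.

n8 = n3 ∨ n7 must be 0, so both n3 = 0 and n7 = 0.
n3 = f ⊕ n2 must be 0, so f and n2 are equal.
n7 = n6 ∨ c must be 0, so both n6 = 0 and c = 0.
Check with a=0 b=1 c=0 d=0 e=0 f=1:
n1 = b ⊕ a = 1 ⊕ 0 = 1
n2 = e ⊕ n1 = 0 ⊕ 1 = 1
n3 = f ⊕ n2 = 1 ⊕ 1 = 0
n4 = ¬n3 = ¬0 = 1
n5 = n1 ⊕ n4 = 1 ⊕ 1 = 0
n6 = d ∨ n5 = 0 ∨ 0 = 0
n7 = n6 ∨ c = 0 ∨ 0 = 0
n8 = n3 ∨ n7 = 0 ∨ 0 = 0
So n8 = 0 as required.

a=0 b=1 c=0 d=0 e=0 f=1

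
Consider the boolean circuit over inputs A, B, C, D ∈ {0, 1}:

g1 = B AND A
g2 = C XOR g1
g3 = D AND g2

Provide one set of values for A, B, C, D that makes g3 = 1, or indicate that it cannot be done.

A=1, B=0, C=1, D=1

g3 = D AND g2 must be 1, so both D = 1 and g2 = 1.
g2 = C XOR g1 must be 1, so C and g1 differ.
Check with A=1, B=0, C=1, D=1:
g1 = B AND A = 0 AND 1 = 0
g2 = C XOR g1 = 1 XOR 0 = 1
g3 = D AND g2 = 1 AND 1 = 1
So g3 = 1 as required.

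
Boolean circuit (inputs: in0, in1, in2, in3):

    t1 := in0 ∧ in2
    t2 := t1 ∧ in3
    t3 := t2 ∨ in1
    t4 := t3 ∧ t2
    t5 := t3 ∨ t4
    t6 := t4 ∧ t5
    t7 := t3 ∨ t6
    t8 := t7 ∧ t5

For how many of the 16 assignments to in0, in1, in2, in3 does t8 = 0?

7

t8 = t7 ∧ t5 must be 0, so at least one of t7, t5 is 0.
Enumerating the 16 input combinations, 7 give t8 = 0 and 9 give t8 = 1.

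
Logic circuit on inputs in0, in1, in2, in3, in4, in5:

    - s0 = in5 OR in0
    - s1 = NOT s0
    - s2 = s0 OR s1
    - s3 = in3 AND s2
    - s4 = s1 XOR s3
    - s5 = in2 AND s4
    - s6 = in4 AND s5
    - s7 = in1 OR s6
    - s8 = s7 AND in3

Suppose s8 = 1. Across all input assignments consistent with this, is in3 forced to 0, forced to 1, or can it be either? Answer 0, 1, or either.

1

s8 = s7 AND in3 must be 1, so both s7 = 1 and in3 = 1.
s7 = in1 OR s6 must be 1, so at least one of in1, s6 is 1.
Every assignment with s8 = 1 has in3 = 1; there are 19 such assignment(s).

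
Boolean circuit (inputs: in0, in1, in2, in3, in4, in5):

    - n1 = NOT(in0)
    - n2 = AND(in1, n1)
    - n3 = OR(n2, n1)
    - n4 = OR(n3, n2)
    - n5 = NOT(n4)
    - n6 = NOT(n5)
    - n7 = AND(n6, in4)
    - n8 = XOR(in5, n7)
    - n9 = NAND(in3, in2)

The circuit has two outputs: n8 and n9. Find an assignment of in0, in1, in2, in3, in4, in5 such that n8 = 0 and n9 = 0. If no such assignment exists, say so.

Check with in0=1, in1=1, in2=1, in3=1, in4=0, in5=0:
n1 = NOT(in0) = NOT 1 = 0
n2 = AND(in1, n1) = AND(1, 0) = 0
n3 = OR(n2, n1) = OR(0, 0) = 0
n4 = OR(n3, n2) = OR(0, 0) = 0
n5 = NOT(n4) = NOT 0 = 1
n6 = NOT(n5) = NOT 1 = 0
n7 = AND(n6, in4) = AND(0, 0) = 0
n8 = XOR(in5, n7) = XOR(0, 0) = 0
n9 = NAND(in3, in2) = NAND(1, 1) = 0
So n8 = 0 and n9 = 0.

in0=1, in1=1, in2=1, in3=1, in4=0, in5=0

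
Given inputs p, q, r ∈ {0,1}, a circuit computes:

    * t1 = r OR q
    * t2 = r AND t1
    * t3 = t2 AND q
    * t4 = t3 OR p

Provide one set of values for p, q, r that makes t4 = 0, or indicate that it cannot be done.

t4 = t3 OR p must be 0, so both t3 = 0 and p = 0.
Check with p=0, q=0, r=0:
t1 = r OR q = 0 OR 0 = 0
t2 = r AND t1 = 0 AND 0 = 0
t3 = t2 AND q = 0 AND 0 = 0
t4 = t3 OR p = 0 OR 0 = 0
So t4 = 0 as required.

p=0, q=0, r=0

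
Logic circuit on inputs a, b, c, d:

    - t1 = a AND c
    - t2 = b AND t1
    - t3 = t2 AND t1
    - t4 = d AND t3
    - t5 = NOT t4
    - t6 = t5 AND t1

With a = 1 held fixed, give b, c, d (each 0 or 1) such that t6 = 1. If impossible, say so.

t6 = t5 AND t1 must be 1, so both t5 = 1 and t1 = 1.
t5 = NOT t4 must be 1, so t4 = 0.
Check with a = 1 and b=0, c=1, d=1:
t1 = a AND c = 1 AND 1 = 1
t2 = b AND t1 = 0 AND 1 = 0
t3 = t2 AND t1 = 0 AND 1 = 0
t4 = d AND t3 = 1 AND 0 = 0
t5 = NOT t4 = NOT 0 = 1
t6 = t5 AND t1 = 1 AND 1 = 1
So t6 = 1.

b=0 c=1 d=1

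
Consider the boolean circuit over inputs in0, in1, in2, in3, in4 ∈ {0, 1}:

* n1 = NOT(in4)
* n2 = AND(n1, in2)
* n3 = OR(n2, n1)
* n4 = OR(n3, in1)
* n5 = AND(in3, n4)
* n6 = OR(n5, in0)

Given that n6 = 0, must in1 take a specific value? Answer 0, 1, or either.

either

Both values of in1 occur among assignments with n6 = 0:
  in1=0: in0=0, in1=0, in2=0, in3=0, in4=0
  in1=1: in0=0, in1=1, in2=0, in3=0, in4=0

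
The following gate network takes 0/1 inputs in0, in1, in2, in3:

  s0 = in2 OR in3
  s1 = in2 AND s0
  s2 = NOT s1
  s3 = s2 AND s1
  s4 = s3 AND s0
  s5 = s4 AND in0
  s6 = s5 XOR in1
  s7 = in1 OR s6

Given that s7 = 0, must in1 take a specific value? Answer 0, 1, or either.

s7 = in1 OR s6 must be 0, so both in1 = 0 and s6 = 0.
s6 = s5 XOR in1 must be 0, so s5 and in1 are equal.
Every assignment with s7 = 0 has in1 = 0; there are 8 such assignment(s).

0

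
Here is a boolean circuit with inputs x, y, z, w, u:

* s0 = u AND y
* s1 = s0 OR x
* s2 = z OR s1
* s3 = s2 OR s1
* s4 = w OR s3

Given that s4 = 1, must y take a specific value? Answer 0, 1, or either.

either

Both values of y occur among assignments with s4 = 1:
  y=0: x=0, y=0, z=0, w=1, u=0
  y=1: x=0, y=1, z=0, w=0, u=1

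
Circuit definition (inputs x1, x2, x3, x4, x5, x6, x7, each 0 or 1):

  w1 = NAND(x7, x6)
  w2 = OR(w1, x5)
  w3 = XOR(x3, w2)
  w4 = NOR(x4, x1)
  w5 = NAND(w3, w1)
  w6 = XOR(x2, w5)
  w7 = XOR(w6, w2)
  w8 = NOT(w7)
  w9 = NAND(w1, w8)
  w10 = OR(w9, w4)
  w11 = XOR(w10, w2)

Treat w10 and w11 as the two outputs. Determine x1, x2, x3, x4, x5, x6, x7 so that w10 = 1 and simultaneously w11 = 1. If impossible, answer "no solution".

Check with x1=1, x2=0, x3=0, x4=1, x5=0, x6=1, x7=1:
w1 = NAND(x7, x6) = NAND(1, 1) = 0
w2 = OR(w1, x5) = OR(0, 0) = 0
w3 = XOR(x3, w2) = XOR(0, 0) = 0
w4 = NOR(x4, x1) = NOR(1, 1) = 0
w5 = NAND(w3, w1) = NAND(0, 0) = 1
w6 = XOR(x2, w5) = XOR(0, 1) = 1
w7 = XOR(w6, w2) = XOR(1, 0) = 1
w8 = NOT(w7) = NOT 1 = 0
w9 = NAND(w1, w8) = NAND(0, 0) = 1
w10 = OR(w9, w4) = OR(1, 0) = 1
w11 = XOR(w10, w2) = XOR(1, 0) = 1
So w10 = 1 and w11 = 1.

x1=1, x2=0, x3=0, x4=1, x5=0, x6=1, x7=1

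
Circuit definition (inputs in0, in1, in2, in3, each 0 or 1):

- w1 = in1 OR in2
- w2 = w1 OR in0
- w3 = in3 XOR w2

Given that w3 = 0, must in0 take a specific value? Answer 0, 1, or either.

Both values of in0 occur among assignments with w3 = 0:
  in0=0: in0=0, in1=0, in2=0, in3=0
  in0=1: in0=1, in1=0, in2=0, in3=1

either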